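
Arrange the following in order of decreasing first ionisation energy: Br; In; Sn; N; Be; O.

Be is in period 2, group 2; N is in period 2, group 15; O is in period 2, group 16; Br is in period 4, group 17; In is in period 5, group 13; Sn is in period 5, group 14.
First ionization energy rises across a period (greater Z_eff holds electrons more tightly) and falls down a group (valence electrons are farther from the nucleus).
Neither a single period nor a single group — weigh both effects.
Sn > In: Sn lies to the right of In in period 5, so the across-period effect alone puts Sn higher.
Be > Sn: the two effects oppose for this pair; the down-group effect wins (900 vs 709 kJ/mol).
Br > Be: the two effects oppose for this pair; the across-period effect wins (1140 vs 900 kJ/mol).
O > Br: period and group pull opposite ways; the down-group shift dominates (1314 vs 1140 kJ/mol).
N > O: this pair runs against the simple trend — see the exception note.
Note the exception: N has a higher first ionization energy than O, contrary to the simple trend — pairing an electron in O's 2p⁴ costs repulsion energy, so O ionizes more easily than half-filled N (2p³).
For reference (kJ/mol): Be 900, N 1402, O 1314, Br 1140, In 558, Sn 709.
So from highest to lowest: N > O > Br > Be > Sn > In.

N > O > Br > Be > Sn > In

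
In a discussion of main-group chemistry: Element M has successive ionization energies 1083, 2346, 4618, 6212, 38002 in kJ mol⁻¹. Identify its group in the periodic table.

Group 14

Look for the largest jump between consecutive ionization energies: IE5/IE4 ≈ 6.1, far larger than any earlier ratio.
That jump marks the point where a core electron is being removed. So the atom has 4 valence electrons.
A main-group element with 4 valence electrons is in group 14.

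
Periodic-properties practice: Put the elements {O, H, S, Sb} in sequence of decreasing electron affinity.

Adding an electron releases more energy for atoms nearer the top right (short of the noble gases).
These span different periods and groups, so the two trends combine.
Sb > H: period and group pull opposite ways; the across-period shift dominates (103 vs 73 kJ/mol).
O > Sb: relative to Sb, both the across-period and down-group shifts push O's electron affinity up.
S > O: this pair runs against the simple trend — see the exception note.
Note the exception: S has a higher electron affinity than O, contrary to the simple trend — the compact 2p subshell of O repels the added electron more than S's larger 3p does.
For reference (kJ/mol): H 73, O 141, S 200, Sb 103.
So from highest to lowest: S > O > Sb > H.

S > O > Sb > H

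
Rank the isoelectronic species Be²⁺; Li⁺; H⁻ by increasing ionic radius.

Be²⁺ < Li⁺ < H⁻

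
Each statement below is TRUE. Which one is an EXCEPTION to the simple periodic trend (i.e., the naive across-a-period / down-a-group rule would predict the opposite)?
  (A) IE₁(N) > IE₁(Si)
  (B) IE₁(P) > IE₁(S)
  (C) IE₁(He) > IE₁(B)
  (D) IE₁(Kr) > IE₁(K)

The general trend: first ionization energy increases across a period and decreases down a group.
(A) N (period 2, group 15) vs Si (period 3, group 14): the stated order agrees with the simple trend.
(B) P (period 3, group 15) vs S (period 3, group 16): the stated order contradicts the simple trend.
(C) He (period 1, group 18) vs B (period 2, group 13): the stated order agrees with the simple trend.
(D) Kr (period 4, group 18) vs K (period 4, group 1): the stated order agrees with the simple trend.
The exception is (B): S (3p⁴) ionizes more easily than half-filled P (3p³) because the paired 3p electron in S is pushed out by e⁻–e⁻ repulsion.

(B)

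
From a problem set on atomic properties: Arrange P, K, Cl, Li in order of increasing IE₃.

P < Cl < K < Li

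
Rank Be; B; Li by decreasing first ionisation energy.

Be > B > Li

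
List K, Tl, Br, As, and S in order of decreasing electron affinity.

Br > S > As > K > Tl

S is in period 3, group 16; K is in period 4, group 1; As is in period 4, group 15; Br is in period 4, group 17; Tl is in period 6, group 13.
EA tends to increase across a period and decrease down a group, though the pattern is less regular than for IE or radius.
Here both period and group differ, so the two effects have to be weighed against each other.
K > Tl: period and group pull opposite ways; the down-group shift dominates (48 vs 19 kJ/mol).
As > K: As lies to the right of K in period 4, so the across-period effect alone puts As higher.
S > As: both effects reinforce here, so S is clearly the higher of the two.
Br > S: the two effects oppose for this pair; the across-period effect wins (325 vs 200 kJ/mol).
Tabulated electron affinity (kJ/mol): S 200, K 48, As 78, Br 325, Tl 19.
So from highest to lowest: Br > S > As > K > Tl.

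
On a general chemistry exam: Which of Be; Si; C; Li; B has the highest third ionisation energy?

Be

The third ionization energy removes an electron from the +2 ion. For each element: Be²⁺ is the bare [He] core; Si²⁺ still has 2 valence electrons; C²⁺ still has 2 valence electrons; Li²⁺ is already 1 electron into the core; B²⁺ still has 1 valence electron.
Core electrons are held far more tightly than valence electrons, so Li and Be top the IE_3 order.
Valence configurations: Si²⁺ [Ne]3s², C²⁺ [He]2s², B²⁺ [He]2s¹.
Approximate IE_3 values (kJ/mol): Be 14849, Si 3232, C 4620, Li 11815, B 3660.
Hence IE_3: Si < B < C < Li < Be.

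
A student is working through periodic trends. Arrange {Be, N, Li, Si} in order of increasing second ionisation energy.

Si < Be < N < Li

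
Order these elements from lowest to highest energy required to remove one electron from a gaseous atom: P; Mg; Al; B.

Al < Mg < B < P

B is in period 2, group 13; Mg is in period 3, group 2; Al is in period 3, group 13; P is in period 3, group 15.
First ionization energy rises across a period (greater Z_eff holds electrons more tightly) and falls down a group (valence electrons are farther from the nucleus).
These span different periods and groups, so the two trends combine.
Mg > Al: this pair runs against the simple trend — see the exception note.
B > Mg: relative to Mg, both the across-period and down-group shifts push B's first ionization energy up.
P > B: the two effects oppose for this pair; the across-period effect wins (1012 vs 801 kJ/mol).
Note the exception: Mg has a higher first ionization energy than Al, contrary to the simple trend — Al's single 3p electron is easier to remove than one from Mg's filled 3s².
Tabulated first ionization energy (kJ/mol): B 801, Mg 738, Al 578, P 1012.
So from lowest to highest: Al < Mg < B < P.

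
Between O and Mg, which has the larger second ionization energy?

O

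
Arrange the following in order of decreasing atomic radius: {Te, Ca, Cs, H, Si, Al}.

Cs, Ca, Te, Al, Si, H

H is in period 1, group 1; Al is in period 3, group 13; Si is in period 3, group 14; Ca is in period 4, group 2; Te is in period 5, group 16; Cs is in period 6, group 1.
Moving right in a period, electrons are added to the same shell under a stronger nuclear pull, so atoms get smaller; moving down, a new shell is opened and atoms get larger.
Neither a single period nor a single group — weigh both effects.
Si > H: the two effects oppose for this pair; the down-group effect wins (116 vs 32 pm).
Al > Si: Al lies to the left of Si in period 3, so the across-period effect alone puts Al larger.
Te > Al: period and group pull opposite ways; the down-group shift dominates (136 vs 126 pm).
Ca > Te: period and group pull opposite ways; the across-period shift dominates (171 vs 136 pm).
Cs > Ca: relative to Ca, both the across-period and down-group shifts push Cs's atomic radius up.
Approximate values (pm): H 32, Al 126, Si 116, Ca 171, Te 136, Cs 232.
So from largest to smallest: Cs > Ca > Te > Al > Si > H.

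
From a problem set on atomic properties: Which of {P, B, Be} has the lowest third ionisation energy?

P

IE_3 is the cost of taking one more electron from the +2 cation: P²⁺ still has 3 valence electrons; B²⁺ still has 1 valence electron; Be²⁺ is the bare [He] core.
Breaking into a closed-shell core is much more expensive than removing a leftover valence electron — Be has the largest IE_3 here.
Valence configurations: P²⁺ [Ne]3s²3p¹, B²⁺ [He]2s¹.
The numbers (kJ/mol): P 2914, B 3660, Be 14849.
Hence IE_3: P < B < Be.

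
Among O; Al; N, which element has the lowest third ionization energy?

Al

IE_3 is the cost of taking one more electron from the +2 cation: O²⁺ still has 4 valence electrons; Al²⁺ still has 1 valence electron; N²⁺ still has 3 valence electrons.
All are still removing valence electrons, so compare the +2 ions as you would atoms: IE_3 generally rises across a period (higher Z_eff) and falls down a group (larger shell), subject to the usual subshell exceptions.
Valence configurations: O²⁺ [He]2s²2p², Al²⁺ [Ne]3s¹, N²⁺ [He]2s²2p¹.
Approximate IE_3 values (kJ/mol): O 5300, Al 2745, N 4578.
So the third ionization energies run Al < N < O.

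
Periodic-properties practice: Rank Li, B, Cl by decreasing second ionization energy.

Li, B, Cl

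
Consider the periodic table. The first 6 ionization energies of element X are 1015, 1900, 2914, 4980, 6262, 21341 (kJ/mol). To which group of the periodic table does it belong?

Look for the largest jump between consecutive ionization energies: IE6/IE5 ≈ 3.4, far larger than any earlier ratio.
That jump marks the point where a core electron is being removed. So the atom has 5 valence electrons.
A main-group element with 5 valence electrons is in group 15.

Group 15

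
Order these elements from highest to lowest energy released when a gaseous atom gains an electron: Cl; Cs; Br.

Cl is in period 3, group 17; Br is in period 4, group 17; Cs is in period 6, group 1.
Adding an electron releases more energy for atoms nearer the top right (short of the noble gases).
These span different periods and groups, so the two trends combine.
Br > Cs: both effects reinforce here, so Br is clearly the higher of the two.
Cl > Br: they share group 17; the group trend gives Cl the larger value.
For reference (kJ/mol): Cl 349, Br 325, Cs 46.
So from highest to lowest: Cl > Br > Cs.

Cl, Br, Cs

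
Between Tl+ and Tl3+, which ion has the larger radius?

Tl+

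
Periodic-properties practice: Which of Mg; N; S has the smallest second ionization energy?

Mg

After 1 electron has been removed, what remains? Mg⁺ still has 1 valence electron; N⁺ still has 4 valence electrons; S⁺ still has 5 valence electrons.
All are still removing valence electrons, so compare the +1 ions as you would atoms: IE_2 generally rises across a period (higher Z_eff) and falls down a group (larger shell), subject to the usual subshell exceptions.
Valence configurations: Mg⁺ [Ne]3s¹, N⁺ [He]2s²2p², S⁺ [Ne]3s²3p³.
Tabulated IE_2 (kJ/mol): Mg 1451, N 2856, S 2252.
So the second ionization energies run Mg < S < N.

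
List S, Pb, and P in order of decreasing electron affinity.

S, P, Pb

Electron affinity generally becomes more exothermic across a period toward the halogens and less exothermic down a group.
Neither a single period nor a single group — weigh both effects.
P > Pb: relative to Pb, both the across-period and down-group shifts push P's electron affinity up.
S > P: both are in period 3; the period trend gives S the larger value.
Tabulated electron affinity (kJ/mol): P 72, S 200, Pb 35.
So from highest to lowest: S > P > Pb.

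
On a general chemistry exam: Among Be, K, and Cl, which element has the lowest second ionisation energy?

Be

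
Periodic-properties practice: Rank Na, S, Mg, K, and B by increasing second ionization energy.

Mg < S < B < K < Na

Consider each +1 ion: Na⁺ is the bare [Ne] core; S⁺ still has 5 valence electrons; Mg⁺ still has 1 valence electron; K⁺ is the bare [Ar] core; B⁺ still has 2 valence electrons.
Pulling an electron out of a noble-gas core costs far more than removing a remaining valence electron, so K and Na sit at the high end of IE_2.
Valence configurations: S⁺ [Ne]3s²3p³, Mg⁺ [Ne]3s¹, B⁺ [He]2s².
Tabulated IE_2 (kJ/mol): Na 4562, S 2252, Mg 1451, K 3052, B 2427.
Putting it together, IE_2: Mg < S < B < K < Na.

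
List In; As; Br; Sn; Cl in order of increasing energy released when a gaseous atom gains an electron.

In < As < Sn < Br < Cl

Cl is in period 3, group 17; As is in period 4, group 15; Br is in period 4, group 17; In is in period 5, group 13; Sn is in period 5, group 14.
Adding an electron releases more energy for atoms nearer the top right (short of the noble gases).
These span different periods and groups, so the two trends combine.
As > In: relative to In, both the across-period and down-group shifts push As's electron affinity up.
Sn > As: this pair runs against the simple trend — see the exception note.
Br > Sn: both effects reinforce here, so Br is clearly the higher of the two.
Cl > Br: Cl sits above Br in group 17, so the down-group effect alone puts Cl higher.
Note the exception: Sn has a higher electron affinity than As, contrary to the simple trend — adding an electron to As's half-filled np³ subshell costs electron-pairing energy.
Approximate values (kJ/mol): Cl 349, As 78, Br 325, In 29, Sn 107.
So from lowest to highest: In < As < Sn < Br < Cl.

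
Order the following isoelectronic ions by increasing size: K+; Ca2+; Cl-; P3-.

Ca2+, K+, Cl-, P3-

All of these have 18 electrons, so size is governed by nuclear charge alone: the more protons, the stronger the pull on the same electron cloud, and the smaller the ion.
Nuclear charges: Ca2+ (Z=20), K+ (Z=19), Cl- (Z=17), P3- (Z=15).
Smallest to largest: Ca2+ < K+ < Cl- < P3-.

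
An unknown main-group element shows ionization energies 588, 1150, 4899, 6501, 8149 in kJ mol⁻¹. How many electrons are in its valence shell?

2

Look for the largest jump between consecutive ionization energies: IE3/IE2 ≈ 4.3, far larger than any earlier ratio.
That jump marks the point where a core electron is being removed. So the atom has 2 valence electrons.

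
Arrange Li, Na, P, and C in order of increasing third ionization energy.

P < C < Na < Li

The third ionization energy removes an electron from the +2 ion. For each element: Li²⁺ is already 1 electron into the core; Na²⁺ is already 1 electron into the core; P²⁺ still has 3 valence electrons; C²⁺ still has 2 valence electrons.
Core electrons are held far more tightly than valence electrons, so Na and Li top the IE_3 order.
Valence configurations: P²⁺ [Ne]3s²3p¹, C²⁺ [He]2s².
The numbers (kJ/mol): Li 11815, Na 6910, P 2914, C 4620.
Overall IE_3 order: P < C < Na < Li.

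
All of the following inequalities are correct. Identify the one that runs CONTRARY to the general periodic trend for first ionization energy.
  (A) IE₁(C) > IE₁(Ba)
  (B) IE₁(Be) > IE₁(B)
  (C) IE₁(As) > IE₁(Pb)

The general trend: first ionization energy increases across a period and decreases down a group.
(A) C (period 2, group 14) vs Ba (period 6, group 2): the stated order agrees with the simple trend.
(B) Be (period 2, group 2) vs B (period 2, group 13): the stated order contradicts the simple trend.
(C) As (period 4, group 15) vs Pb (period 6, group 14): the stated order agrees with the simple trend.
The exception is (B): removing B's lone 2p electron is easier than breaking Be's filled 2s².

(B)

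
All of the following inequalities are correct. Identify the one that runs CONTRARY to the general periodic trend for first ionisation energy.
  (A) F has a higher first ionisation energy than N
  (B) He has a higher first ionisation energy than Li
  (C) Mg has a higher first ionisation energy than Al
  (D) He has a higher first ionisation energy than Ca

(C)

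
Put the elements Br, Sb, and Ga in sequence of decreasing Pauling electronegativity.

Ga is in period 4, group 13; Br is in period 4, group 17; Sb is in period 5, group 15.
EN rises left→right (higher Z_eff, smaller atoms) and falls top→bottom (larger, more shielded atoms).
Here both period and group differ, so the two effects have to be weighed against each other.
Sb > Ga: the two effects oppose for this pair; the across-period effect wins (2.05 vs 1.81).
Br > Sb: relative to Sb, both the across-period and down-group shifts push Br's electronegativity up.
Tabulated electronegativity (Pauling): Ga 1.81, Br 2.96, Sb 2.05.
So from highest to lowest: Br > Sb > Ga.

Br > Sb > Ga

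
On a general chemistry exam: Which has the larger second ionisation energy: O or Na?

Na

Consider each +1 ion: O⁺ still has 5 valence electrons; Na⁺ is the bare [Ne] core.
Core electrons are held far more tightly than valence electrons, so Na tops the IE_2 order.
Approximate IE_2 values (kJ/mol): O 3388, Na 4562.
So the second ionization energies run O < Na.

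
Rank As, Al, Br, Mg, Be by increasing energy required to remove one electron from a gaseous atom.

Be is in period 2, group 2; Mg is in period 3, group 2; Al is in period 3, group 13; As is in period 4, group 15; Br is in period 4, group 17.
IE₁ increases left→right with effective nuclear charge and decreases top→bottom as the valence shell moves farther out.
Neither a single period nor a single group — weigh both effects.
Mg > Al: this pair runs against the simple trend — see the exception note.
Be > Mg: Be sits above Mg in group 2, so the down-group effect alone puts Be higher.
As > Be: period and group pull opposite ways; the across-period shift dominates (947 vs 900 kJ/mol).
Br > As: both are in period 4; the period trend gives Br the larger value.
Note the exception: Mg has a higher first ionization energy than Al, contrary to the simple trend — Al's single 3p electron is easier to remove than one from Mg's filled 3s².
For reference (kJ/mol): Be 900, Mg 738, Al 578, As 947, Br 1140.
So from lowest to highest: Al < Mg < Be < As < Br.

Al < Mg < Be < As < Br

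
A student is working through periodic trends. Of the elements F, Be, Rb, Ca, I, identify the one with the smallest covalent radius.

F

Be is in period 2, group 2; F is in period 2, group 17; Ca is in period 4, group 2; Rb is in period 5, group 1; I is in period 5, group 17.
Radius decreases left→right (rising Z_eff, same n) and increases top→bottom (higher n).
Here both period and group differ, so the two effects have to be weighed against each other.
Be > F: Be lies to the left of F in period 2, so the across-period effect alone puts Be larger.
I > Be: the two effects oppose for this pair; the down-group effect wins (133 vs 102 pm).
Ca > I: period and group pull opposite ways; the across-period shift dominates (171 vs 133 pm).
Rb > Ca: both effects reinforce here, so Rb is clearly the larger of the two.
Tabulated atomic radius (pm): Be 102, F 64, Ca 171, Rb 210, I 133.
The smallest covalent radius among these belongs to F.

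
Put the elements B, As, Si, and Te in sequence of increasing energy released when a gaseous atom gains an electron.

B, As, Si, Te

B is in period 2, group 13; Si is in period 3, group 14; As is in period 4, group 15; Te is in period 5, group 16.
Adding an electron releases more energy for atoms nearer the top right (short of the noble gases).
These sit on a diagonal, where the across-period and down-group effects partly cancel.
As > B: the two effects oppose for this pair; the across-period effect wins (78 vs 27 kJ/mol).
Si > As: the two effects oppose for this pair; the down-group effect wins (134 vs 78 kJ/mol).
Te > Si: period and group pull opposite ways; the across-period shift dominates (190 vs 134 kJ/mol).
For reference (kJ/mol): B 27, Si 134, As 78, Te 190.
So from lowest to highest: B < As < Si < Te.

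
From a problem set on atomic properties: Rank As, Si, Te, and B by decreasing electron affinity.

B is in period 2, group 13; Si is in period 3, group 14; As is in period 4, group 15; Te is in period 5, group 16.
Adding an electron releases more energy for atoms nearer the top right (short of the noble gases).
These sit on a diagonal, where the across-period and down-group effects partly cancel.
As > B: period and group pull opposite ways; the across-period shift dominates (78 vs 27 kJ/mol).
Si > As: the two effects oppose for this pair; the down-group effect wins (134 vs 78 kJ/mol).
Te > Si: the two effects oppose for this pair; the across-period effect wins (190 vs 134 kJ/mol).
Tabulated electron affinity (kJ/mol): B 27, Si 134, As 78, Te 190.
So from highest to lowest: Te > Si > As > B.

Te, Si, As, B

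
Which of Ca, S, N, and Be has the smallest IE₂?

Ca

The second ionization energy removes an electron from the +1 ion. For each element: Ca⁺ still has 1 valence electron; S⁺ still has 5 valence electrons; N⁺ still has 4 valence electrons; Be⁺ still has 1 valence electron.
All are still removing valence electrons, so compare the +1 ions as you would atoms: IE_2 generally rises across a period (higher Z_eff) and falls down a group (larger shell), subject to the usual subshell exceptions.
Valence configurations: Ca⁺ [Ar]4s¹, S⁺ [Ne]3s²3p³, N⁺ [He]2s²2p², Be⁺ [He]2s¹.
Tabulated IE_2 (kJ/mol): Ca 1145, S 2252, N 2856, Be 1757.
Putting it together, IE_2: Ca < Be < S < N.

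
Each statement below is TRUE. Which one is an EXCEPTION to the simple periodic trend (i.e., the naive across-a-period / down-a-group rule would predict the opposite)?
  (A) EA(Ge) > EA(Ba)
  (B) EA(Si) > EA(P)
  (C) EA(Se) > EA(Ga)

(B)

The general trend: electron affinity increases across a period and decreases down a group.
(A) Ge (period 4, group 14) vs Ba (period 6, group 2): the stated order agrees with the simple trend.
(B) Si (period 3, group 14) vs P (period 3, group 15): the stated order contradicts the simple trend.
(C) Se (period 4, group 16) vs Ga (period 4, group 13): the stated order agrees with the simple trend.
The exception is (B): adding an electron to P's half-filled 3p³ is unfavourable, so Si (3p²) has the more exothermic EA.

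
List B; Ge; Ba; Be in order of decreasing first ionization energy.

Be is in period 2, group 2; B is in period 2, group 13; Ge is in period 4, group 14; Ba is in period 6, group 2.
Removing the outermost electron gets harder across a period and easier down a group.
Neither a single period nor a single group — weigh both effects.
Ge > Ba: relative to Ba, both the across-period and down-group shifts push Ge's first ionization energy up.
B > Ge: period and group pull opposite ways; the down-group shift dominates (801 vs 762 kJ/mol).
Be > B: this pair runs against the simple trend — see the exception note.
Note the exception: Be has a higher first ionization energy than B, contrary to the simple trend — removing B's lone 2p electron is easier than breaking Be's filled 2s².
Tabulated first ionization energy (kJ/mol): Be 900, B 801, Ge 762, Ba 503.
So from highest to lowest: Be > B > Ge > Ba.

Be, B, Ge, Ba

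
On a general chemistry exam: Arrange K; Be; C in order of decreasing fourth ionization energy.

IE_4 is the cost of taking one more electron from the +3 cation: K³⁺ is already 2 electrons into the core; Be³⁺ is already 1 electron into the core; C³⁺ still has 1 valence electron.
Usually core removal costs more than valence removal, but here the competition is close: a tightly held n=2 valence electron can cost more to remove than an n=3 core electron, so the actual values have to decide it.
Approximate IE_4 values (kJ/mol): K 5877, Be 21007, C 6223.
So the fourth ionization energies run K < C < Be.

Be, C, K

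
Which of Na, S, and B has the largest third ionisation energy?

Na

After 2 electrons have been removed, what remains? Na²⁺ is already 1 electron into the core; S²⁺ still has 4 valence electrons; B²⁺ still has 1 valence electron.
Pulling an electron out of a noble-gas core costs far more than removing a remaining valence electron, so Na sits at the high end of IE_3.
Valence configurations: S²⁺ [Ne]3s²3p², B²⁺ [He]2s¹.
The numbers (kJ/mol): Na 6910, S 3357, B 3660.
Putting it together, IE_3: S < B < Na.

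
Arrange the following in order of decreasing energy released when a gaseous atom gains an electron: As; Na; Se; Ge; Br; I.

Electron affinity generally becomes more exothermic across a period toward the halogens and less exothermic down a group.
Here both period and group differ, so the two effects have to be weighed against each other.
As > Na: the two effects oppose for this pair; the across-period effect wins (78 vs 53 kJ/mol).
Ge > As: this pair runs against the simple trend — see the exception note.
Se > Ge: both are in period 4; the period trend gives Se the larger value.
I > Se: the two effects oppose for this pair; the across-period effect wins (295 vs 195 kJ/mol).
Br > I: Br sits above I in group 17, so the down-group effect alone puts Br higher.
Note the exception: Ge has a higher electron affinity than As, contrary to the simple trend — adding an electron to As's half-filled 4p³ is unfavourable, so Ge (4p²) has the more exothermic EA.
For reference (kJ/mol): Na 53, Ge 119, As 78, Se 195, Br 325, I 295.
So from highest to lowest: Br > I > Se > Ge > As > Na.

Br, I, Se, Ge, As, Na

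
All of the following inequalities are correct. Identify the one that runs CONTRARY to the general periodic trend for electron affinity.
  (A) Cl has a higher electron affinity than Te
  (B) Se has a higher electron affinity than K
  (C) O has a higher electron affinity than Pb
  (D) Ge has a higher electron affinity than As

(D)

The general trend: electron affinity increases across a period and decreases down a group.
(A) Cl (period 3, group 17) vs Te (period 5, group 16): the stated order agrees with the simple trend.
(B) Se (period 4, group 16) vs K (period 4, group 1): the stated order agrees with the simple trend.
(C) O (period 2, group 16) vs Pb (period 6, group 14): the stated order agrees with the simple trend.
(D) Ge (period 4, group 14) vs As (period 4, group 15): the stated order contradicts the simple trend.
The exception is (D): adding an electron to As's half-filled 4p³ is unfavourable, so Ge (4p²) has the more exothermic EA.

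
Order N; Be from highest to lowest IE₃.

Be > N

Consider each +2 ion: N²⁺ still has 3 valence electrons; Be²⁺ is the bare [He] core.
Breaking into a closed-shell core is much more expensive than removing a leftover valence electron — Be has the largest IE_3 here.
Approximate IE_3 values (kJ/mol): N 4578, Be 14849.
Overall IE_3 order: N < Be.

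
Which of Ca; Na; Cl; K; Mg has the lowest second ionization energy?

Ca

The second ionization energy removes an electron from the +1 ion. For each element: Ca⁺ still has 1 valence electron; Na⁺ is the bare [Ne] core; Cl⁺ still has 6 valence electrons; K⁺ is the bare [Ar] core; Mg⁺ still has 1 valence electron.
Breaking into a closed-shell core is much more expensive than removing a leftover valence electron — K and Na have the largest IE_2 here.
Valence configurations: Ca⁺ [Ar]4s¹, Cl⁺ [Ne]3s²3p⁴, Mg⁺ [Ne]3s¹.
The numbers (kJ/mol): Ca 1145, Na 4562, Cl 2298, K 3052, Mg 1451.
Hence IE_2: Ca < Mg < Cl < K < Na.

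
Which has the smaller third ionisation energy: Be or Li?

Li

After 2 electrons have been removed, what remains? Be²⁺ is the bare [He] core; Li²⁺ is already 1 electron into the core.
All of these are removing an electron from a noble-gas core or deeper; the smaller core (lower principal quantum number) is held far more tightly, and within a period the higher nuclear charge binds the same core more tightly.
Tabulated IE_3 (kJ/mol): Be 14849, Li 11815.
Putting it together, IE_3: Li < Be.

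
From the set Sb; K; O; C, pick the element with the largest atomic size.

C is in period 2, group 14; O is in period 2, group 16; K is in period 4, group 1; Sb is in period 5, group 15.
Atomic radius shrinks across a period as nuclear charge pulls the same shell inward, and grows down a group as new shells are added.
Here both period and group differ, so the two effects have to be weighed against each other.
C > O: C lies to the left of O in period 2, so the across-period effect alone puts C larger.
Sb > C: period and group pull opposite ways; the down-group shift dominates (140 vs 75 pm).
K > Sb: period and group pull opposite ways; the across-period shift dominates (196 vs 140 pm).
Tabulated atomic radius (pm): C 75, O 63, K 196, Sb 140.
The largest atomic size among these belongs to K.

K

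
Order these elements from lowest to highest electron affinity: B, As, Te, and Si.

B, As, Si, Te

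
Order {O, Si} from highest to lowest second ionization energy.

The second ionization energy removes an electron from the +1 ion. For each element: O⁺ still has 5 valence electrons; Si⁺ still has 3 valence electrons.
All are still removing valence electrons, so compare the +1 ions as you would atoms: IE_2 generally rises across a period (higher Z_eff) and falls down a group (larger shell), subject to the usual subshell exceptions.
Valence configurations: O⁺ [He]2s²2p³, Si⁺ [Ne]3s²3p¹.
Approximate IE_2 values (kJ/mol): O 3388, Si 1577.
Overall IE_2 order: Si < O.

O > Si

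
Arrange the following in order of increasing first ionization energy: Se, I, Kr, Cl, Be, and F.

Be < Se < I < Cl < Kr < F

Be is in period 2, group 2; F is in period 2, group 17; Cl is in period 3, group 17; Se is in period 4, group 16; Kr is in period 4, group 18; I is in period 5, group 17.
Removing the outermost electron gets harder across a period and easier down a group.
Here both period and group differ, so the two effects have to be weighed against each other.
Se > Be: the two effects oppose for this pair; the across-period effect wins (941 vs 900 kJ/mol).
I > Se: period and group pull opposite ways; the across-period shift dominates (1008 vs 941 kJ/mol).
Cl > I: they share group 17; the group trend gives Cl the larger value.
Kr > Cl: the two effects oppose for this pair; the across-period effect wins (1351 vs 1251 kJ/mol).
F > Kr: the two effects oppose for this pair; the down-group effect wins (1681 vs 1351 kJ/mol).
For reference (kJ/mol): Be 900, F 1681, Cl 1251, Se 941, Kr 1351, I 1008.
So from lowest to highest: Be < Se < I < Cl < Kr < F.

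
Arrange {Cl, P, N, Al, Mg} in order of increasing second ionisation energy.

Mg < Al < P < Cl < N

Consider each +1 ion: Cl⁺ still has 6 valence electrons; P⁺ still has 4 valence electrons; N⁺ still has 4 valence electrons; Al⁺ still has 2 valence electrons; Mg⁺ still has 1 valence electron.
All are still removing valence electrons, so compare the +1 ions as you would atoms: IE_2 generally rises across a period (higher Z_eff) and falls down a group (larger shell), subject to the usual subshell exceptions.
Valence configurations: Cl⁺ [Ne]3s²3p⁴, P⁺ [Ne]3s²3p², N⁺ [He]2s²2p², Al⁺ [Ne]3s², Mg⁺ [Ne]3s¹.
Approximate IE_2 values (kJ/mol): Cl 2298, P 1907, N 2856, Al 1817, Mg 1451.
Putting it together, IE_2: Mg < Al < P < Cl < N.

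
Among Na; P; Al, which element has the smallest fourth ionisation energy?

P

IE_4 is the cost of taking one more electron from the +3 cation: Na³⁺ is already 2 electrons into the core; P³⁺ still has 2 valence electrons; Al³⁺ is the bare [Ne] core.
Pulling an electron out of a noble-gas core costs far more than removing a remaining valence electron, so Na and Al sit at the high end of IE_4.
The numbers (kJ/mol): Na 9543, P 4964, Al 11577.
Hence IE_4: P < Na < Al.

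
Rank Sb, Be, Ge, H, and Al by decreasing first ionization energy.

H > Be > Sb > Ge > Al

Removing the outermost electron gets harder across a period and easier down a group.
These sit on a diagonal, where the across-period and down-group effects partly cancel.
Ge > Al: the two effects oppose for this pair; the across-period effect wins (762 vs 578 kJ/mol).
Sb > Ge: the two effects oppose for this pair; the across-period effect wins (831 vs 762 kJ/mol).
Be > Sb: period and group pull opposite ways; the down-group shift dominates (900 vs 831 kJ/mol).
H > Be: the two effects oppose for this pair; the down-group effect wins (1312 vs 900 kJ/mol).
For reference (kJ/mol): H 1312, Be 900, Al 578, Ge 762, Sb 831.
So from highest to lowest: H > Be > Sb > Ge > Al.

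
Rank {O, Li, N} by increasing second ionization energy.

N < O < Li

The second ionization energy removes an electron from the +1 ion. For each element: O⁺ still has 5 valence electrons; Li⁺ is the bare [He] core; N⁺ still has 4 valence electrons.
Core electrons are held far more tightly than valence electrons, so Li tops the IE_2 order.
Valence configurations: O⁺ [He]2s²2p³, N⁺ [He]2s²2p².
Tabulated IE_2 (kJ/mol): O 3388, Li 7298, N 2856.
Overall IE_2 order: N < O < Li.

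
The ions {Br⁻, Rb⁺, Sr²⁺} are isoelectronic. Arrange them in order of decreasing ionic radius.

Br⁻ > Rb⁺ > Sr²⁺

All of these have 36 electrons, so size is governed by nuclear charge alone: the more protons, the stronger the pull on the same electron cloud, and the smaller the ion.
Nuclear charges: Sr²⁺ (Z=38), Rb⁺ (Z=37), Br⁻ (Z=35).
Largest to smallest: Br⁻ > Rb⁺ > Sr²⁺.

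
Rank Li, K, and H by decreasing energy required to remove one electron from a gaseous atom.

H > Li > K

H is in period 1, group 1; Li is in period 2, group 1; K is in period 4, group 1.
First ionization energy rises across a period (greater Z_eff holds electrons more tightly) and falls down a group (valence electrons are farther from the nucleus).
All are in group 1, so first ionization energy increases up the group.
So from highest to lowest: H > Li > K.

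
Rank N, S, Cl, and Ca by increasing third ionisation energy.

Consider each +2 ion: N²⁺ still has 3 valence electrons; S²⁺ still has 4 valence electrons; Cl²⁺ still has 5 valence electrons; Ca²⁺ is the bare [Ar] core.
Core electrons are held far more tightly than valence electrons, so Ca tops the IE_3 order.
Valence configurations: N²⁺ [He]2s²2p¹, S²⁺ [Ne]3s²3p², Cl²⁺ [Ne]3s²3p³.
Tabulated IE_3 (kJ/mol): N 4578, S 3357, Cl 3822, Ca 4912.
Putting it together, IE_3: S < Cl < N < Ca.

S < Cl < N < Ca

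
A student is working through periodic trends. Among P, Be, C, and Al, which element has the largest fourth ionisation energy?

Be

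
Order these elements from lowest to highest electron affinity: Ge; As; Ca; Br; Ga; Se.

Ca < Ga < As < Ge < Se < Br

Ca is in period 4, group 2; Ga is in period 4, group 13; Ge is in period 4, group 14; As is in period 4, group 15; Se is in period 4, group 16; Br is in period 4, group 17.
Electron affinity generally becomes more exothermic across a period toward the halogens and less exothermic down a group.
All lie in period 4; the across-period trend (electron affinity increases left to right) applies, with the exception below.
Note the exception: Ge has a higher electron affinity than As, contrary to the simple trend — adding an electron to As's half-filled 4p³ is unfavourable, so Ge (4p²) has the more exothermic EA.
For reference (kJ/mol): Ca 2, Ga 29, Ge 119, As 78, Se 195, Br 325.
So from lowest to highest: Ca < Ga < As < Ge < Se < Br.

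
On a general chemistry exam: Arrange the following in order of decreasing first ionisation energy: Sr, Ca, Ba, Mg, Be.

Be > Mg > Ca > Sr > Ba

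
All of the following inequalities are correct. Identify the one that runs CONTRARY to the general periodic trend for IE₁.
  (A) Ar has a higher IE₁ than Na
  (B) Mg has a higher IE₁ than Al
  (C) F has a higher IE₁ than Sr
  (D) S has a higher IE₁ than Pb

(B)

The general trend: IE₁ increases across a period and decreases down a group.
(A) Ar (period 3, group 18) vs Na (period 3, group 1): the stated order agrees with the simple trend.
(B) Mg (period 3, group 2) vs Al (period 3, group 13): the stated order contradicts the simple trend.
(C) F (period 2, group 17) vs Sr (period 5, group 2): the stated order agrees with the simple trend.
(D) S (period 3, group 16) vs Pb (period 6, group 14): the stated order agrees with the simple trend.
The exception is (B): Al's single 3p electron is easier to remove than one from Mg's filled 3s².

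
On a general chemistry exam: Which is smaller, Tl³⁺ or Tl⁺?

Both ions have Z = 81 protons, but Tl³⁺ has lost more electrons, so its remaining electrons feel a larger effective nuclear charge per electron and are pulled in more tightly.
Higher positive charge → smaller ion, so Tl⁺ > Tl³⁺.

Tl³⁺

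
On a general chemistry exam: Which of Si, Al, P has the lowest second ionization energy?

IE_2 is the cost of taking one more electron from the +1 cation: Si⁺ still has 3 valence electrons; Al⁺ still has 2 valence electrons; P⁺ still has 4 valence electrons.
All are still removing valence electrons, so compare the +1 ions as you would atoms: IE_2 generally rises across a period (higher Z_eff) and falls down a group (larger shell), subject to the usual subshell exceptions.
Valence configurations: Si⁺ [Ne]3s²3p¹, Al⁺ [Ne]3s², P⁺ [Ne]3s²3p².
Si⁺ loses a lone 3p electron whereas Al⁺ must break into a filled 3s² pair, so IE_2(Al) > IE_2(Si) even though Si has the higher nuclear charge.
Tabulated IE_2 (kJ/mol): Si 1577, Al 1817, P 1907.
So the second ionization energies run Si < Al < P.

Si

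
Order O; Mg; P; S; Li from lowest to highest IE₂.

After 1 electron has been removed, what remains? O⁺ still has 5 valence electrons; Mg⁺ still has 1 valence electron; P⁺ still has 4 valence electrons; S⁺ still has 5 valence electrons; Li⁺ is the bare [He] core.
Core electrons are held far more tightly than valence electrons, so Li tops the IE_2 order.
Valence configurations: O⁺ [He]2s²2p³, Mg⁺ [Ne]3s¹, P⁺ [Ne]3s²3p², S⁺ [Ne]3s²3p³.
The numbers (kJ/mol): O 3388, Mg 1451, P 1907, S 2252, Li 7298.
So the second ionization energies run Mg < P < S < O < Li.

Mg < P < S < O < Li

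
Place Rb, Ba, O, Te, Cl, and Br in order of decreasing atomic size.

O is in period 2, group 16; Cl is in period 3, group 17; Br is in period 4, group 17; Rb is in period 5, group 1; Te is in period 5, group 16; Ba is in period 6, group 2.
Across a period the added protons contract the valence shell; down a group each new principal shell makes the atom larger.
Here both period and group differ, so the two effects have to be weighed against each other.
Cl > O: the two effects oppose for this pair; the down-group effect wins (99 vs 63 pm).
Br > Cl: Br sits below Cl in group 17, so the down-group effect alone puts Br larger.
Te > Br: relative to Br, both the across-period and down-group shifts push Te's atomic radius up.
Ba > Te: both effects reinforce here, so Ba is clearly the larger of the two.
Rb > Ba: the two effects oppose for this pair; the across-period effect wins (210 vs 196 pm).
For reference (pm): O 63, Cl 99, Br 114, Rb 210, Te 136, Ba 196.
So from largest to smallest: Rb > Ba > Te > Br > Cl > O.

Rb > Ba > Te > Br > Cl > O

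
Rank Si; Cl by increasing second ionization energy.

After 1 electron has been removed, what remains? Si⁺ still has 3 valence electrons; Cl⁺ still has 6 valence electrons.
All are still removing valence electrons, so compare the +1 ions as you would atoms: IE_2 generally rises across a period (higher Z_eff) and falls down a group (larger shell), subject to the usual subshell exceptions.
Valence configurations: Si⁺ [Ne]3s²3p¹, Cl⁺ [Ne]3s²3p⁴.
The numbers (kJ/mol): Si 1577, Cl 2298.
Putting it together, IE_2: Si < Cl.

Si, Cl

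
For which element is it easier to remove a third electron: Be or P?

Consider each +2 ion: Be²⁺ is the bare [He] core; P²⁺ still has 3 valence electrons.
Breaking into a closed-shell core is much more expensive than removing a leftover valence electron — Be has the largest IE_3 here.
The numbers (kJ/mol): Be 14849, P 2914.
Overall IE_3 order: P < Be.

P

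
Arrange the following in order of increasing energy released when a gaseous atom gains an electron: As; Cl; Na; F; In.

In < Na < As < F < Cl

F is in period 2, group 17; Na is in period 3, group 1; Cl is in period 3, group 17; As is in period 4, group 15; In is in period 5, group 13.
Atoms with high Z_eff and room in the valence shell (especially the halogens) have the most exothermic electron affinities.
Neither a single period nor a single group — weigh both effects.
Na > In: the two effects oppose for this pair; the down-group effect wins (53 vs 29 kJ/mol).
As > Na: period and group pull opposite ways; the across-period shift dominates (78 vs 53 kJ/mol).
F > As: relative to As, both the across-period and down-group shifts push F's electron affinity up.
Cl > F: this pair runs against the simple trend — see the exception note.
Note the exception: Cl has a higher electron affinity than F, contrary to the simple trend — F's small 2p subshell makes the incoming electron feel strong e⁻–e⁻ repulsion, so Cl actually releases more energy on gaining an electron.
Tabulated electron affinity (kJ/mol): F 328, Na 53, Cl 349, As 78, In 29.
So from lowest to highest: In < Na < As < F < Cl.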